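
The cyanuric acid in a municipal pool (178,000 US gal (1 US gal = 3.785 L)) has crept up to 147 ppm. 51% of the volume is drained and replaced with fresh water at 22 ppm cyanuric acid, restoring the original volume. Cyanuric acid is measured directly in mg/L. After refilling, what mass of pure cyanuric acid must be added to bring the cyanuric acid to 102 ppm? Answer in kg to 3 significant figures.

12.6 kg

Volume: 178,000 US gal × 3.785 L/gal = 673,730 L.
After draining 51% and refilling: 147 × 0.49 + 22 × 0.51 = 83.25 ppm.
Deficit to target: 102 − 83.25 = 18.75 mg/L.
Mass: 18.75 mg/L × 673,730 L = 12,630 g cyanuric acid.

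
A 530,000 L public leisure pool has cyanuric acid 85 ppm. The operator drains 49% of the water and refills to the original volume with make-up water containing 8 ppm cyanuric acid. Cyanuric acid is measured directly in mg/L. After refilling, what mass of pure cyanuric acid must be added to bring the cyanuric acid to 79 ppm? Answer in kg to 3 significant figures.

After draining 49% and refilling: 85 × 0.51 + 8 × 0.49 = 47.27 ppm.
Deficit to target: 79 − 47.27 = 31.73 mg/L.
Mass: 31.73 mg/L × 530,000 L = 16,820 g cyanuric acid.

16.8 kg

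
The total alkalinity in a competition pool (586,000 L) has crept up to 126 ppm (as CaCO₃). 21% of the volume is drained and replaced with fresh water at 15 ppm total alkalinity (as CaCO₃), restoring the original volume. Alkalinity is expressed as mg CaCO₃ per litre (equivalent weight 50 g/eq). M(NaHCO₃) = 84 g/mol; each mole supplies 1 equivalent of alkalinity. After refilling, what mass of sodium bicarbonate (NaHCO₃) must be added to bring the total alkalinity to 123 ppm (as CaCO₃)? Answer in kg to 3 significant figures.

After draining 21% and refilling: 126 × 0.79 + 15 × 0.21 = 102.69 ppm.
Deficit to target: 123 − 102.69 = 20.31 mg/L.
As CaCO₃: 20.31 mg/L × 586,000 L = 11,900 g; ÷ 50 g/eq ÷ 1 = 238 mol NaHCO₃.
Mass: 238 × 84 = 19,990 g.

20.0 kg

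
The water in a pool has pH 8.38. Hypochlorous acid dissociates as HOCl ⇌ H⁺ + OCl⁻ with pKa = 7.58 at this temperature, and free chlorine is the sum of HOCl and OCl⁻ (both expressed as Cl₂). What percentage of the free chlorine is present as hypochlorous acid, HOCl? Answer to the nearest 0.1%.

[OCl⁻]/[HOCl] = 10^(pH − pKa) = 10^(8.38 − 7.58) = 10^0.80 = 6.31.
Fraction as HOCl = 1 / (1 + 6.31) = 0.1368.

13.7%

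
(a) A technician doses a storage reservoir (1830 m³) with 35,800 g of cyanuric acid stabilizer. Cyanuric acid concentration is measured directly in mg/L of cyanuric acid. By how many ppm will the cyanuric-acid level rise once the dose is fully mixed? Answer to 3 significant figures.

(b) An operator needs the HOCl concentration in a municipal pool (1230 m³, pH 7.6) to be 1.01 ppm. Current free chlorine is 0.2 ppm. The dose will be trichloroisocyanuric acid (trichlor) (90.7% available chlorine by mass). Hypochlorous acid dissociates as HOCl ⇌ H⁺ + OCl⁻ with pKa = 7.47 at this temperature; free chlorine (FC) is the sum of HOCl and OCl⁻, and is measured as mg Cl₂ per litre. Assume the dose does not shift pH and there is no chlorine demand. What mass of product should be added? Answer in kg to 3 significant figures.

(a) 19.6 ppm; (b) 2.95 kg

(a) Volume: 1830 m³ = 1,830,000 L.
(a) Rise: 35,800 g / 1,830,000 L × 1000 = 19.56 mg/L.

(b) Volume: 1230 m³ = 1,230,000 L.
(b) [OCl⁻]/[HOCl] = 10^(pH − pKa) = 10^(7.6 − 7.47) = 1.349; fraction as HOCl = 1/(1 + 1.349) = 0.4257.
(b) Free chlorine required for 1.01 ppm HOCl: 1.01 / 0.4257 = 2.372 ppm.
(b) FC to add: 2.372 − 0.2 = 2.172 mg/L as Cl₂.
(b) Cl₂ equivalent: 2.172 mg/L × 1,230,000 L = 2672 g.
(b) Product at 90.7% available Cl: 2672 / 0.907 = 2946 g.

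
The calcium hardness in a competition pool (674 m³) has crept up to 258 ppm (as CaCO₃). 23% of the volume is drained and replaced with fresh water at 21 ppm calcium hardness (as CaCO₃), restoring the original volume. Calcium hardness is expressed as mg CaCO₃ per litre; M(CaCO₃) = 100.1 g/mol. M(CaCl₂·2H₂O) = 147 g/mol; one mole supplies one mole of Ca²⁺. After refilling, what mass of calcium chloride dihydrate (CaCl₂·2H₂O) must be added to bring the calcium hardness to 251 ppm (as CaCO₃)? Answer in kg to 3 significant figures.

47.0 kg

Volume: 674 m³ = 674,000 L.
After draining 23% and refilling: 258 × 0.77 + 21 × 0.23 = 203.49 ppm.
Deficit to target: 251 − 203.49 = 47.51 mg/L.
As CaCO₃: 47.51 mg/L × 674,000 L = 32,020 g; ÷ 100.1 = 319.9 mol Ca²⁺.
Mass: 319.9 × 147 = 47,020 g.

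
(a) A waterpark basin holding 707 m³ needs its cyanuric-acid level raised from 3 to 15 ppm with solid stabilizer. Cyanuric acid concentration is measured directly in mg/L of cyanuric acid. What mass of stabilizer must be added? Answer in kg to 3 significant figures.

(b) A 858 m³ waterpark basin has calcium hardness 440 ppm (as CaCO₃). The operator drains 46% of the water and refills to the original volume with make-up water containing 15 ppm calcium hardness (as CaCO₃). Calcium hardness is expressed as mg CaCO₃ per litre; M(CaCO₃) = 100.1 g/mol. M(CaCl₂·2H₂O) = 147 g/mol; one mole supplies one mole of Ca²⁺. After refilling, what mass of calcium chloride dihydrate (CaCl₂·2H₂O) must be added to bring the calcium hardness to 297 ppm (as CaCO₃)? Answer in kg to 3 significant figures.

(a) 8.48 kg; (b) 66.1 kg

(a) Volume: 707 m³ = 707,000 L.
(a) CYA to add: (15 − 3) = 12 mg/L × 707,000 L = 8484 g cyanuric acid.

(b) Volume: 858 m³ = 858,000 L.
(b) After draining 46% and refilling: 440 × 0.54 + 15 × 0.46 = 244.5 ppm.
(b) Deficit to target: 297 − 244.5 = 52.5 mg/L.
(b) As CaCO₃: 52.5 mg/L × 858,000 L = 45,040 g; ÷ 100.1 = 450 mol Ca²⁺.
(b) Mass: 450 × 147 = 66,150 g.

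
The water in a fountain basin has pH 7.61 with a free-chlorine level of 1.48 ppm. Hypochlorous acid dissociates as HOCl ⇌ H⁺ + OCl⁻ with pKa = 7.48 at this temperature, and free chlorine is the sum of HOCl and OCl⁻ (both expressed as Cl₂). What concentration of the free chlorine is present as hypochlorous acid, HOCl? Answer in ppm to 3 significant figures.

0.630 ppm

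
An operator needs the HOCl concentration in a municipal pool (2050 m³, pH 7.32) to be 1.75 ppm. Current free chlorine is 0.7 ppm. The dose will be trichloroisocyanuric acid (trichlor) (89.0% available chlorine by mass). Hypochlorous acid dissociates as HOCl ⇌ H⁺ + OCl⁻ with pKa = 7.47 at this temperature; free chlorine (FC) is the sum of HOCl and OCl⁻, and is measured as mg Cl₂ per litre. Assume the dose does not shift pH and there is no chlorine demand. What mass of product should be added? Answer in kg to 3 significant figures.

5.27 kg

Volume: 2050 m³ = 2,050,000 L.
[OCl⁻]/[HOCl] = 10^(pH − pKa) = 10^(7.32 − 7.47) = 0.7079; fraction as HOCl = 1/(1 + 0.7079) = 0.5855.
Free chlorine required for 1.75 ppm HOCl: 1.75 / 0.5855 = 2.989 ppm.
FC to add: 2.989 − 0.7 = 2.289 mg/L as Cl₂.
Cl₂ equivalent: 2.289 mg/L × 2,050,000 L = 4692 g.
Product at 89.0% available Cl: 4692 / 0.89 = 5272 g.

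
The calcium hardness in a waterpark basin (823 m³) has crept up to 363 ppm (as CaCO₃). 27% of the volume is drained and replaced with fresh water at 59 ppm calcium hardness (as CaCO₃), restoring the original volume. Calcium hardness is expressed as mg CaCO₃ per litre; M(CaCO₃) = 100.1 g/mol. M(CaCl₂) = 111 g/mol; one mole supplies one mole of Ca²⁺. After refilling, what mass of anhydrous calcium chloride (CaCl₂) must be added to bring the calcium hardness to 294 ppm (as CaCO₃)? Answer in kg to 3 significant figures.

11.9 kg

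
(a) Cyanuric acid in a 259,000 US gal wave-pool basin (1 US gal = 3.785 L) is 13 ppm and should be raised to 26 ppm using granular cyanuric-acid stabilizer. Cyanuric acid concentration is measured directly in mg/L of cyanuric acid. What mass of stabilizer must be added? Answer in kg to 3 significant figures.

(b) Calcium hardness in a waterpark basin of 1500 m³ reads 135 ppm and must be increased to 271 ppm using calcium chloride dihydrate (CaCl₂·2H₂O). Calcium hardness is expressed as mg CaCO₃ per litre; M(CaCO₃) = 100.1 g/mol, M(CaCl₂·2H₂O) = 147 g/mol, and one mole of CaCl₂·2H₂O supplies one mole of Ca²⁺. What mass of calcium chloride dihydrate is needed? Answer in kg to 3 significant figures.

(a) 12.7 kg; (b) 300 kg

(a) Volume: 259,000 US gal × 3.785 L/gal = 980,315 L.
(a) CYA to add: (26 − 13) = 13 mg/L × 980,315 L = 12,740 g cyanuric acid.

(b) Volume: 1500 m³ = 1,500,000 L.
(b) Hardness to add: (271 − 135) = 136 mg/L as CaCO₃ × 1,500,000 L = 204,000 g as CaCO₃.
(b) Moles of Ca²⁺ (1 mol Ca²⁺ ≡ 1 mol CaCO₃): 204,000 / 100.1 g/mol = 2038 mol.
(b) Mass of CaCl₂·2H₂O: 2038 × 147 = 299,600 g.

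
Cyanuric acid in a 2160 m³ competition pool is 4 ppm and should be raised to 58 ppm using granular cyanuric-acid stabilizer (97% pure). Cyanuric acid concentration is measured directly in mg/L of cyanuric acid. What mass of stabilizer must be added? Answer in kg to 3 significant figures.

120 kg

Volume: 2160 m³ = 2,160,000 L.
CYA to add: (58 − 4) = 54 mg/L × 2,160,000 L = 116,600 g cyanuric acid.
At 97% purity: 116,600 / 0.97 = 120,200 g product.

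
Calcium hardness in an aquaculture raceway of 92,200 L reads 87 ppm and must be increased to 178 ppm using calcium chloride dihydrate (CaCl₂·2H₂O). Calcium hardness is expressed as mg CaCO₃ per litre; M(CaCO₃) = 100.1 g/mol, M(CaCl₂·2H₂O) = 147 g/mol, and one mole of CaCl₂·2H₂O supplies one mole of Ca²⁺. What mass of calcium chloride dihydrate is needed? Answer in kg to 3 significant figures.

12.3 kg

Hardness to add: (178 − 87) = 91 mg/L as CaCO₃ × 92,200 L = 8390 g as CaCO₃.
Moles of Ca²⁺ (1 mol Ca²⁺ ≡ 1 mol CaCO₃): 8390 / 100.1 g/mol = 83.82 mol.
Mass of CaCl₂·2H₂O: 83.82 × 147 = 12,320 g.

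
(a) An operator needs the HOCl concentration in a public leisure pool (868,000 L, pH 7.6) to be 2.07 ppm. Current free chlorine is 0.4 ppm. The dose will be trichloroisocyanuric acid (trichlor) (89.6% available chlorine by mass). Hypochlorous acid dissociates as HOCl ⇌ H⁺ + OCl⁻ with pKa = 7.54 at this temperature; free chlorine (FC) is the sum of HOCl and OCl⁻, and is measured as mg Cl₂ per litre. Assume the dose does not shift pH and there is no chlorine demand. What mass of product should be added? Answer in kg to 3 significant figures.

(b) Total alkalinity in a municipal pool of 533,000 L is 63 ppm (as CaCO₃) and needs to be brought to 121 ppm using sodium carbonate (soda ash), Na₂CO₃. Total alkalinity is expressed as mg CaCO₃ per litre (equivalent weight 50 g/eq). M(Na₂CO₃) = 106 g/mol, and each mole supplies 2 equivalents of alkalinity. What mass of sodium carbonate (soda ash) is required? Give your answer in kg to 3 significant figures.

(a) 3.92 kg; (b) 32.8 kg

(a) [OCl⁻]/[HOCl] = 10^(pH − pKa) = 10^(7.6 − 7.54) = 1.148; fraction as HOCl = 1/(1 + 1.148) = 0.4655.
(a) Free chlorine required for 2.07 ppm HOCl: 2.07 / 0.4655 = 4.447 ppm.
(a) FC to add: 4.447 − 0.4 = 4.047 mg/L as Cl₂.
(a) Cl₂ equivalent: 4.047 mg/L × 868,000 L = 3513 g.
(a) Product at 89.6% available Cl: 3513 / 0.896 = 3920 g.

(b) Alkalinity to add: (121 − 63) = 58 mg/L as CaCO₃ × 533,000 L = 30,910 g as CaCO₃.
(b) Equivalents: 30,910 g ÷ 50 g/eq = 618.3 eq.
(b) Each mole of Na₂CO₃ supplies 2 eq, so 618.3 / 2 = 309.1 mol.
(b) Mass: 309.1 mol × 106 g/mol = 32,770 g.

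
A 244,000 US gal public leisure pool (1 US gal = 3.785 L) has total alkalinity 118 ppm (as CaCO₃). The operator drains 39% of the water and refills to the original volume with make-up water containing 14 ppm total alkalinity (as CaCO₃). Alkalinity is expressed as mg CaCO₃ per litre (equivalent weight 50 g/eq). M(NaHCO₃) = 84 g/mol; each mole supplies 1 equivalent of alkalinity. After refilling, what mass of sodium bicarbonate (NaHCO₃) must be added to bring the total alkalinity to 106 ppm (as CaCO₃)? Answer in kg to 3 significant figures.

Volume: 244,000 US gal × 3.785 L/gal = 923,540 L.
After draining 39% and refilling: 118 × 0.61 + 14 × 0.39 = 77.44 ppm.
Deficit to target: 106 − 77.44 = 28.56 mg/L.
As CaCO₃: 28.56 mg/L × 923,540 L = 26,380 g; ÷ 50 g/eq ÷ 1 = 527.5 mol NaHCO₃.
Mass: 527.5 × 84 = 44,310 g.

44.3 kg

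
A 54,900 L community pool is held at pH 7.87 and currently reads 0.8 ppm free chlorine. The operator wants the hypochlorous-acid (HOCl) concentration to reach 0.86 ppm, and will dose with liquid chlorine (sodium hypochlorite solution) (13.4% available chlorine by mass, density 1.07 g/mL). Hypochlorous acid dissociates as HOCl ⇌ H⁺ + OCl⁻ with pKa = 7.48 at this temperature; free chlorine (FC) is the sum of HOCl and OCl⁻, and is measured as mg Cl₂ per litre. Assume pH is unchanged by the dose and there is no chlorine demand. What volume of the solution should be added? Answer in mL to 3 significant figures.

[OCl⁻]/[HOCl] = 10^(pH − pKa) = 10^(7.87 − 7.48) = 2.455; fraction as HOCl = 1/(1 + 2.455) = 0.2895.
Free chlorine required for 0.86 ppm HOCl: 0.86 / 0.2895 = 2.971 ppm.
FC to add: 2.971 − 0.8 = 2.171 mg/L as Cl₂.
Cl₂ equivalent: 2.171 mg/L × 54,900 L = 119.2 g.
Product at 13.4% available Cl: 119.2 / 0.134 = 889.5 g.
Volume: 889.5 g ÷ 1.07 g/mL = 831.3 mL.

831 mL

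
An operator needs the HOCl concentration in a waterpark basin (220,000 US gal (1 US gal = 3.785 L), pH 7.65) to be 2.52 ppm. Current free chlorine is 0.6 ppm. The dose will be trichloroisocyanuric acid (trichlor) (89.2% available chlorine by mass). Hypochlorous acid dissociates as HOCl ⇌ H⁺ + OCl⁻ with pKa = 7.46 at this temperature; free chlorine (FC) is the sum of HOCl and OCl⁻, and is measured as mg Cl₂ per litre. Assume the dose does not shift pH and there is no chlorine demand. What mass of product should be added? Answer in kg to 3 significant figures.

5.44 kg

Volume: 220,000 US gal × 3.785 L/gal = 832,700 L.
[OCl⁻]/[HOCl] = 10^(pH − pKa) = 10^(7.65 − 7.46) = 1.549; fraction as HOCl = 1/(1 + 1.549) = 0.3923.
Free chlorine required for 2.52 ppm HOCl: 2.52 / 0.3923 = 6.423 ppm.
FC to add: 6.423 − 0.6 = 5.823 mg/L as Cl₂.
Cl₂ equivalent: 5.823 mg/L × 832,700 L = 4849 g.
Product at 89.2% available Cl: 4849 / 0.892 = 5436 g.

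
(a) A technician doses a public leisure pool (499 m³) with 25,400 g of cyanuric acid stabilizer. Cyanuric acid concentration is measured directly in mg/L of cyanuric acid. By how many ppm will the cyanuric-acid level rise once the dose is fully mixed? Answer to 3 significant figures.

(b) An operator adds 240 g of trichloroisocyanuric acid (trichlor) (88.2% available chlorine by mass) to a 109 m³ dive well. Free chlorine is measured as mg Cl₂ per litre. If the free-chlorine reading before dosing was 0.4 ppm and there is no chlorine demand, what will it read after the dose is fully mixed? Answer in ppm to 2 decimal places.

(a) 50.9 ppm; (b) 2.34 ppm

(a) Volume: 499 m³ = 499,000 L.
(a) Rise: 25,400 g / 499,000 L × 1000 = 50.9 mg/L.

(b) Volume: 109 m³ = 109,000 L.
(b) Available chlorine delivered: 240 g × 0.882 = 211.7 g as Cl₂.
(b) Concentration rise: 211.7 g / 109,000 L = 1.942 mg/L = 1.94 ppm.
(b) Final FC: 0.4 + 1.94 = 2.34 ppm.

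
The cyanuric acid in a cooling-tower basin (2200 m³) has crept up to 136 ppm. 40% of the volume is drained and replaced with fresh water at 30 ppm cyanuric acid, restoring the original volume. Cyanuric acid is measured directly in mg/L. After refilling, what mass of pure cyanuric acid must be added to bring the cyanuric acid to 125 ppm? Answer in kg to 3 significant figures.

69.1 kg

Volume: 2200 m³ = 2,200,000 L.
After draining 40% and refilling: 136 × 0.60 + 30 × 0.40 = 93.6 ppm.
Deficit to target: 125 − 93.6 = 31.4 mg/L.
Mass: 31.4 mg/L × 2,200,000 L = 69,080 g cyanuric acid.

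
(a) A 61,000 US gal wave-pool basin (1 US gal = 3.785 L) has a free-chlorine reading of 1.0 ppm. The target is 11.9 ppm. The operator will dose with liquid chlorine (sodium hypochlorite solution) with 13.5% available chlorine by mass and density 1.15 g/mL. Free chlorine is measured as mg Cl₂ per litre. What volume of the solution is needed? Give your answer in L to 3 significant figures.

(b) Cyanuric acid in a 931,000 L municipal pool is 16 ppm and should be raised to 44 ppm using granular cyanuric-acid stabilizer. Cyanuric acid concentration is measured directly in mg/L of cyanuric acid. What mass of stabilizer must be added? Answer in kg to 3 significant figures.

(a) 16.2 L; (b) 26.1 kg

(a) Volume: 61,000 US gal × 3.785 L/gal = 230,885 L.
(a) Chlorine deficit: 11.9 − 1.0 = 10.9 ppm = 10.9 mg/L as Cl₂.
(a) Cl₂ equivalent needed: 10.9 mg/L × 230,885 L = 2,517,000 mg = 2517 g.
(a) Product at 13.5% available chlorine: 2517 / 0.135 = 18,640 g.
(a) Volume at density 1.15 g/mL: 18,640 g ÷ 1.15 g/mL = 16,210 mL.

(b) CYA to add: (44 − 16) = 28 mg/L × 931,000 L = 26,070 g cyanuric acid.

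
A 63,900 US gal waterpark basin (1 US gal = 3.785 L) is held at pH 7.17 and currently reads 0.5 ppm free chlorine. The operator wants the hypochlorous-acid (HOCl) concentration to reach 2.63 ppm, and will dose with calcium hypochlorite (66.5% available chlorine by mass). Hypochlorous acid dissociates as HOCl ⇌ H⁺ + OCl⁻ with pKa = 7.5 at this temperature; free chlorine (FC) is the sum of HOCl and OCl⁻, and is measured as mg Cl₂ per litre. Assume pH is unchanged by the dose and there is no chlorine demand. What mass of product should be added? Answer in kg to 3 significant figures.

1.22 kg

Volume: 63,900 US gal × 3.785 L/gal = 241,862 L.
[OCl⁻]/[HOCl] = 10^(pH − pKa) = 10^(7.17 − 7.5) = 0.4677; fraction as HOCl = 1/(1 + 0.4677) = 0.6813.
Free chlorine required for 2.63 ppm HOCl: 2.63 / 0.6813 = 3.86 ppm.
FC to add: 3.86 − 0.5 = 3.36 mg/L as Cl₂.
Cl₂ equivalent: 3.36 mg/L × 241,862 L = 812.7 g.
Product at 66.5% available Cl: 812.7 / 0.665 = 1222 g.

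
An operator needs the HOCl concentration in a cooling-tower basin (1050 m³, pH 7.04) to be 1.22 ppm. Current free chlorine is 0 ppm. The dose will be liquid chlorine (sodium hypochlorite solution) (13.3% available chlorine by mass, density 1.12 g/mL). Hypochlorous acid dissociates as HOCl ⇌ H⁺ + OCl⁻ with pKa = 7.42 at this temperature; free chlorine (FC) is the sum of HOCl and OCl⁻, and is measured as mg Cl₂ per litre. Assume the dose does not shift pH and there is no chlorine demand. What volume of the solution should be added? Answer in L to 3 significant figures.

Volume: 1050 m³ = 1,050,000 L.
[OCl⁻]/[HOCl] = 10^(pH − pKa) = 10^(7.04 − 7.42) = 0.4169; fraction as HOCl = 1/(1 + 0.4169) = 0.7058.
Free chlorine required for 1.22 ppm HOCl: 1.22 / 0.7058 = 1.729 ppm.
FC to add: 1.729 − 0 = 1.729 mg/L as Cl₂.
Cl₂ equivalent: 1.729 mg/L × 1,050,000 L = 1815 g.
Product at 13.3% available Cl: 1815 / 0.133 = 13,650 g.
Volume: 13,650 g ÷ 1.12 g/mL = 12,180 mL.

12.2 L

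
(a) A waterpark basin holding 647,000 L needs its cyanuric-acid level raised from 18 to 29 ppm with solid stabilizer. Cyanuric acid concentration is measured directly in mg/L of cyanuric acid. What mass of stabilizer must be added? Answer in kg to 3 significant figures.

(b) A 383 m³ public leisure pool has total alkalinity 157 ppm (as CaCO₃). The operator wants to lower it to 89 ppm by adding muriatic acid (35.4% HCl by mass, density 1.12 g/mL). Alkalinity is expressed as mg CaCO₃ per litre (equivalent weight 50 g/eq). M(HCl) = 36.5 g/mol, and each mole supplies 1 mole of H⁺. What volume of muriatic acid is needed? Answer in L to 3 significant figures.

(a) 7.12 kg; (b) 48.0 L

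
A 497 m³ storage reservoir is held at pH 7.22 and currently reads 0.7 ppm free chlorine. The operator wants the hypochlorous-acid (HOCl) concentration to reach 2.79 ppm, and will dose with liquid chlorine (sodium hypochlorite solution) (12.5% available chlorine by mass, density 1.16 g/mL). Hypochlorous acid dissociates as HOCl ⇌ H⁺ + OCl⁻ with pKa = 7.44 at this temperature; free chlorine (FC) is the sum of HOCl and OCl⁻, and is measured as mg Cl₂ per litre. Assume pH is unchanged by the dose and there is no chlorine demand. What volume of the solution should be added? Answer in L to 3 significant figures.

12.9 L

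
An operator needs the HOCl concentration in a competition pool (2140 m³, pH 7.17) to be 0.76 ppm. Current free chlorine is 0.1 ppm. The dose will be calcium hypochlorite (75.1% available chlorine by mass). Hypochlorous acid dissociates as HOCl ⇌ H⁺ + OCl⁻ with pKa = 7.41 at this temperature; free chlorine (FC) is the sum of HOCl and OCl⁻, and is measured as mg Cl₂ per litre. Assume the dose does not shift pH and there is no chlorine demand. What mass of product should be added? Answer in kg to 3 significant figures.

Volume: 2140 m³ = 2,140,000 L.
[OCl⁻]/[HOCl] = 10^(pH − pKa) = 10^(7.17 − 7.41) = 0.5754; fraction as HOCl = 1/(1 + 0.5754) = 0.6347.
Free chlorine required for 0.76 ppm HOCl: 0.76 / 0.6347 = 1.197 ppm.
FC to add: 1.197 − 0.1 = 1.097 mg/L as Cl₂.
Cl₂ equivalent: 1.097 mg/L × 2,140,000 L = 2348 g.
Product at 75.1% available Cl: 2348 / 0.751 = 3127 g.

3.13 kg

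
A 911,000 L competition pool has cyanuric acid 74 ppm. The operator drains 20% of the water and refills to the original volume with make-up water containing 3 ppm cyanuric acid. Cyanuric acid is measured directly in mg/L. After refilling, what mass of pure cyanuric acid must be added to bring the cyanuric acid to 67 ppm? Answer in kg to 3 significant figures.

6.56 kg

After draining 20% and refilling: 74 × 0.80 + 3 × 0.20 = 59.8 ppm.
Deficit to target: 67 − 59.8 = 7.2 mg/L.
Mass: 7.2 mg/L × 911,000 L = 6559 g cyanuric acid.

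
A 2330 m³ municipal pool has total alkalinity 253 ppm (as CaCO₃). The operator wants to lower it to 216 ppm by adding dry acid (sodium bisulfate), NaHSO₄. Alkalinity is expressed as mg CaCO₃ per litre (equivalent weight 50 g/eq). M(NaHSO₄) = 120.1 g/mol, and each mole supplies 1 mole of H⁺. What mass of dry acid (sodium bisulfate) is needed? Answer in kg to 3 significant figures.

207 kg

Volume: 2330 m³ = 2,330,000 L.
Alkalinity to neutralize: (253 − 216) = 37 mg/L as CaCO₃ × 2,330,000 L = 86,210 g as CaCO₃.
Equivalents of H⁺ required: 86,210 ÷ 50 g/eq = 1724 eq = 1724 mol NaHSO₄.
Mass of NaHSO₄: 1724 × 120.1 = 207,100 g.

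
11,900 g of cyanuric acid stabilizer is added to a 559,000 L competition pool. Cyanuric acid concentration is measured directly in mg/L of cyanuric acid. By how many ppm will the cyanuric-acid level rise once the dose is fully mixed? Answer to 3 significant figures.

21.3 ppm

Rise: 11,900 g / 559,000 L × 1000 = 21.29 mg/L.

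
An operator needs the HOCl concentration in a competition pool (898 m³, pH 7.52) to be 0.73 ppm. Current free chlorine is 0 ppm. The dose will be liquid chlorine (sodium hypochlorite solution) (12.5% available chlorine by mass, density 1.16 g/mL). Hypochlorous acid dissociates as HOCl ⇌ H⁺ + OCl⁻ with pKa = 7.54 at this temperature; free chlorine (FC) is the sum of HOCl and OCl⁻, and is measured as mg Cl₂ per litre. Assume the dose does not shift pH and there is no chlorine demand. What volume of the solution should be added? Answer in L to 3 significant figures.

8.84 L

Volume: 898 m³ = 898,000 L.
[OCl⁻]/[HOCl] = 10^(pH − pKa) = 10^(7.52 − 7.54) = 0.955; fraction as HOCl = 1/(1 + 0.955) = 0.5115.
Free chlorine required for 0.73 ppm HOCl: 0.73 / 0.5115 = 1.427 ppm.
FC to add: 1.427 − 0 = 1.427 mg/L as Cl₂.
Cl₂ equivalent: 1.427 mg/L × 898,000 L = 1282 g.
Product at 12.5% available Cl: 1282 / 0.125 = 10,250 g.
Volume: 10,250 g ÷ 1.16 g/mL = 8838 mL.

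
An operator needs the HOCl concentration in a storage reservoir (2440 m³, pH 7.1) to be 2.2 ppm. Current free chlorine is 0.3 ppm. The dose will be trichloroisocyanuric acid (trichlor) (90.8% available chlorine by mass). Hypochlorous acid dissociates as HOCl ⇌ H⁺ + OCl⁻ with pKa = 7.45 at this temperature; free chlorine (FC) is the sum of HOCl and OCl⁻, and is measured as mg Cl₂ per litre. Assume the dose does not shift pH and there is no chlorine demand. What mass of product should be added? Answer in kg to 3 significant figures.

7.75 kg

Volume: 2440 m³ = 2,440,000 L.
[OCl⁻]/[HOCl] = 10^(pH − pKa) = 10^(7.1 − 7.45) = 0.4467; fraction as HOCl = 1/(1 + 0.4467) = 0.6912.
Free chlorine required for 2.2 ppm HOCl: 2.2 / 0.6912 = 3.183 ppm.
FC to add: 3.183 − 0.3 = 2.883 mg/L as Cl₂.
Cl₂ equivalent: 2.883 mg/L × 2,440,000 L = 7034 g.
Product at 90.8% available Cl: 7034 / 0.908 = 7746 g.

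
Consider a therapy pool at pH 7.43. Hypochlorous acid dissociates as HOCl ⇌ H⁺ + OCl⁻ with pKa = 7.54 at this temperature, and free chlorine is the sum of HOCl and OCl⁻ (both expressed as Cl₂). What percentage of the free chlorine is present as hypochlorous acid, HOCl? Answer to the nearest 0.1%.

56.3%

[OCl⁻]/[HOCl] = 10^(pH − pKa) = 10^(7.43 − 7.54) = 10^-0.11 = 0.7762.
Fraction as HOCl = 1 / (1 + 0.7762) = 0.563.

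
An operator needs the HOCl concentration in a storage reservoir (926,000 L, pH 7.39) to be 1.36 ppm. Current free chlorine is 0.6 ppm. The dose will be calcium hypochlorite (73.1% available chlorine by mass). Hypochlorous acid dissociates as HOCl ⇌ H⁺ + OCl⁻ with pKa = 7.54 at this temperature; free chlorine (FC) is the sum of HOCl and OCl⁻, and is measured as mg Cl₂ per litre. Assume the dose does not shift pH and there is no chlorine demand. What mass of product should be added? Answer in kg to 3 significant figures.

2.18 kg

[OCl⁻]/[HOCl] = 10^(pH − pKa) = 10^(7.39 − 7.54) = 0.7079; fraction as HOCl = 1/(1 + 0.7079) = 0.5855.
Free chlorine required for 1.36 ppm HOCl: 1.36 / 0.5855 = 2.323 ppm.
FC to add: 2.323 − 0.6 = 1.723 mg/L as Cl₂.
Cl₂ equivalent: 1.723 mg/L × 926,000 L = 1595 g.
Product at 73.1% available Cl: 1595 / 0.731 = 2182 g.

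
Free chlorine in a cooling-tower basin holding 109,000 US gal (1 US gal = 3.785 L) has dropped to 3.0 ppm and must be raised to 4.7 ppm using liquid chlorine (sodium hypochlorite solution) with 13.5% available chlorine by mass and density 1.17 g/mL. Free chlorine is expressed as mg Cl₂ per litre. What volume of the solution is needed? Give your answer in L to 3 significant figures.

Volume: 109,000 US gal × 3.785 L/gal = 412,565 L.
Chlorine deficit: 4.7 − 3.0 = 1.7 ppm = 1.7 mg/L as Cl₂.
Cl₂ equivalent needed: 1.7 mg/L × 412,565 L = 701,400 mg = 701.4 g.
Product at 13.5% available chlorine: 701.4 / 0.135 = 5195 g.
Volume at density 1.17 g/mL: 5195 g ÷ 1.17 g/mL = 4440 mL.

4.44 L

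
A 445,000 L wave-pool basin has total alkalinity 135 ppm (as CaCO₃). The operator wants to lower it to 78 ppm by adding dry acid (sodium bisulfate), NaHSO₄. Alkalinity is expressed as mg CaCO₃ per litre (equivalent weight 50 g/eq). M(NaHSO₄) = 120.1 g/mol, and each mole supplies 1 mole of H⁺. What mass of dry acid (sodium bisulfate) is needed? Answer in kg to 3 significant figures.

60.9 kg

Alkalinity to neutralize: (135 − 78) = 57 mg/L as CaCO₃ × 445,000 L = 25,360 g as CaCO₃.
Equivalents of H⁺ required: 25,360 ÷ 50 g/eq = 507.3 eq = 507.3 mol NaHSO₄.
Mass of NaHSO₄: 507.3 × 120.1 = 60,930 g.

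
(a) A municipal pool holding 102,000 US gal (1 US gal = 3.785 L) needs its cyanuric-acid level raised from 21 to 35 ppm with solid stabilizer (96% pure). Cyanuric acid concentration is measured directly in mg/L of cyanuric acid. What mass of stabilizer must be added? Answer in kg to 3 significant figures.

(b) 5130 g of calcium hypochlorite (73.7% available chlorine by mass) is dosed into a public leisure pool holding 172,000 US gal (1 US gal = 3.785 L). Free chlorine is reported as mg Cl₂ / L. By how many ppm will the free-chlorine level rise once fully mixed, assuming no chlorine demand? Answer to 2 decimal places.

(a) Volume: 102,000 US gal × 3.785 L/gal = 386,070 L.
(a) CYA to add: (35 − 21) = 14 mg/L × 386,070 L = 5405 g cyanuric acid.
(a) At 96% purity: 5405 / 0.96 = 5630 g product.

(b) Volume: 172,000 US gal × 3.785 L/gal = 651,020 L.
(b) Available chlorine delivered: 5130 g × 0.737 = 3781 g as Cl₂.
(b) Concentration rise: 3781 g / 651,020 L = 5.808 mg/L = 5.81 ppm.

(a) 5.63 kg; (b) 5.81 ppm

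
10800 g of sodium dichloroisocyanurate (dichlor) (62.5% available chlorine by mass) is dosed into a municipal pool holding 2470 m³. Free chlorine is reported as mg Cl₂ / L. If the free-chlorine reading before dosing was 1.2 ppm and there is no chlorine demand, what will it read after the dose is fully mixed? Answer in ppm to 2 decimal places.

3.93 ppm

Volume: 2470 m³ = 2,470,000 L.
Available chlorine delivered: 10,800 g × 0.625 = 6750 g as Cl₂.
Concentration rise: 6750 g / 2,470,000 L = 2.733 mg/L = 2.73 ppm.
Final FC: 1.2 + 2.73 = 3.93 ppm.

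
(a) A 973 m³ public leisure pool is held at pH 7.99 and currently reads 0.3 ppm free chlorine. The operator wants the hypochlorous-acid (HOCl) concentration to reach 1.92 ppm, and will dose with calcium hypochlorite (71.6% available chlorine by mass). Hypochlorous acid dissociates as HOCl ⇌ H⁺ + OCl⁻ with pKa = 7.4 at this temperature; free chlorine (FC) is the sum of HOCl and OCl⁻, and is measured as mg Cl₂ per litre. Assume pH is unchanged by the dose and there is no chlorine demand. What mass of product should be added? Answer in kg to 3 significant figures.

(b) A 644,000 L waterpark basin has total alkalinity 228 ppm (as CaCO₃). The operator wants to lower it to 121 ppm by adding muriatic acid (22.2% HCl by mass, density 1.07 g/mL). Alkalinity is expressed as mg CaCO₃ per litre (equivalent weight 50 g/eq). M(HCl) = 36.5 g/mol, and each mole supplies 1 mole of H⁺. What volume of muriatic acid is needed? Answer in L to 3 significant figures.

(a) Volume: 973 m³ = 973,000 L.
(a) [OCl⁻]/[HOCl] = 10^(pH − pKa) = 10^(7.99 − 7.4) = 3.89; fraction as HOCl = 1/(1 + 3.89) = 0.2045.
(a) Free chlorine required for 1.92 ppm HOCl: 1.92 / 0.2045 = 9.39 ppm.
(a) FC to add: 9.39 − 0.3 = 9.09 mg/L as Cl₂.
(a) Cl₂ equivalent: 9.09 mg/L × 973,000 L = 8844 g.
(a) Product at 71.6% available Cl: 8844 / 0.716 = 12,350 g.

(b) Alkalinity to neutralize: (228 − 121) = 107 mg/L as CaCO₃ × 644,000 L = 68,910 g as CaCO₃.
(b) Equivalents of H⁺ required: 68,910 ÷ 50 g/eq = 1378 eq = 1378 mol HCl.
(b) Mass of HCl: 1378 × 36.5 = 50,300 g.
(b) Mass of 22.2% solution: 50,300 / 0.222 = 226,600 g.
(b) Volume: 226,600 g ÷ 1.07 g/mL = 211,800 mL.

(a) 12.4 kg; (b) 212 L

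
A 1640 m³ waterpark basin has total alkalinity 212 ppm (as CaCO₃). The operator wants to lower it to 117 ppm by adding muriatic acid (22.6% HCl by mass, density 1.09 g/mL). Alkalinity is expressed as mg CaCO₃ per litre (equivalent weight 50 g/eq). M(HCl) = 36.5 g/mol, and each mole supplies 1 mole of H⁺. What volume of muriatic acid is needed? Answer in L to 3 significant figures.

462 L

Volume: 1640 m³ = 1,640,000 L.
Alkalinity to neutralize: (212 − 117) = 95 mg/L as CaCO₃ × 1,640,000 L = 155,800 g as CaCO₃.
Equivalents of H⁺ required: 155,800 ÷ 50 g/eq = 3116 eq = 3116 mol HCl.
Mass of HCl: 3116 × 36.5 = 113,700 g.
Mass of 22.6% solution: 113,700 / 0.226 = 503,200 g.
Volume: 503,200 g ÷ 1.09 g/mL = 461,700 mL.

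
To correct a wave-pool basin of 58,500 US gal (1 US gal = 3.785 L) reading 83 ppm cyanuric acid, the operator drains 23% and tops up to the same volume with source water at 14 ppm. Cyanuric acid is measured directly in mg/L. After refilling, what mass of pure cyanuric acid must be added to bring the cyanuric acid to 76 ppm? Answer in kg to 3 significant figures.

Volume: 58,500 US gal × 3.785 L/gal = 221,422 L.
After draining 23% and refilling: 83 × 0.77 + 14 × 0.23 = 67.13 ppm.
Deficit to target: 76 − 67.13 = 8.87 mg/L.
Mass: 8.87 mg/L × 221,422 L = 1964 g cyanuric acid.

1.96 kg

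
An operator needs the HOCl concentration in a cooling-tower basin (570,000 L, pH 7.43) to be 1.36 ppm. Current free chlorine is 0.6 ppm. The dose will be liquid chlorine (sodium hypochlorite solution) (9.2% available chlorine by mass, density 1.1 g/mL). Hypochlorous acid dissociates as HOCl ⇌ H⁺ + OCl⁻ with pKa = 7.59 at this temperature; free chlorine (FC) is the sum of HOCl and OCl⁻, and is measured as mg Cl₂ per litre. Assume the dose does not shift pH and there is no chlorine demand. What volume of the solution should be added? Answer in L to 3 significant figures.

9.58 L

[OCl⁻]/[HOCl] = 10^(pH − pKa) = 10^(7.43 − 7.59) = 0.6918; fraction as HOCl = 1/(1 + 0.6918) = 0.5911.
Free chlorine required for 1.36 ppm HOCl: 1.36 / 0.5911 = 2.301 ppm.
FC to add: 2.301 − 0.6 = 1.701 mg/L as Cl₂.
Cl₂ equivalent: 1.701 mg/L × 570,000 L = 969.5 g.
Product at 9.2% available Cl: 969.5 / 0.092 = 10,540 g.
Volume: 10,540 g ÷ 1.1 g/mL = 9580 mL.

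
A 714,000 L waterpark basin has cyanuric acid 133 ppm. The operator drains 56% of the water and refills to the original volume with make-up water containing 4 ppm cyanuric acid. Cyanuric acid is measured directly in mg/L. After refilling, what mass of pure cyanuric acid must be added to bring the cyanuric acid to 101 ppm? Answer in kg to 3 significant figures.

28.7 kg

After draining 56% and refilling: 133 × 0.44 + 4 × 0.56 = 60.76 ppm.
Deficit to target: 101 − 60.76 = 40.24 mg/L.
Mass: 40.24 mg/L × 714,000 L = 28,730 g cyanuric acid.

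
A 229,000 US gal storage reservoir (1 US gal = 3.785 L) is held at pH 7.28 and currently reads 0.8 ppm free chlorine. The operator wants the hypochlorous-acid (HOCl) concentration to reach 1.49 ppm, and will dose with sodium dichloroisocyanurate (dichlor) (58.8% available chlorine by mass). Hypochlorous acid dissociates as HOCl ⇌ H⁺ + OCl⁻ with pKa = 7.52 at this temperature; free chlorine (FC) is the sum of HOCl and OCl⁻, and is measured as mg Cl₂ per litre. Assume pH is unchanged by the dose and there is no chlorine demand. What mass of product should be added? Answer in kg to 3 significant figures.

2.28 kg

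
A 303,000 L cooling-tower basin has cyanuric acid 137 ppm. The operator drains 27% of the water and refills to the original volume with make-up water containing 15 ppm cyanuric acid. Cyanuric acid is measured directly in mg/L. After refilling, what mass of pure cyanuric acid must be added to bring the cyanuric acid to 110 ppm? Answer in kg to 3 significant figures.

1.80 kg

After draining 27% and refilling: 137 × 0.73 + 15 × 0.27 = 104.06 ppm.
Deficit to target: 110 − 104.06 = 5.94 mg/L.
Mass: 5.94 mg/L × 303,000 L = 1800 g cyanuric acid.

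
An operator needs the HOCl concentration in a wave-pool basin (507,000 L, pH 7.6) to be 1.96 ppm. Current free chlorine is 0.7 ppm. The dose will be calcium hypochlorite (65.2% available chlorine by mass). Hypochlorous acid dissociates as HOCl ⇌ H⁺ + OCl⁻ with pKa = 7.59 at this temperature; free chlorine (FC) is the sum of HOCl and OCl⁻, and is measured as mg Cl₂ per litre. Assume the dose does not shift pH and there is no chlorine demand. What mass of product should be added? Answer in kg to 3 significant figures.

[OCl⁻]/[HOCl] = 10^(pH − pKa) = 10^(7.6 − 7.59) = 1.023; fraction as HOCl = 1/(1 + 1.023) = 0.4942.
Free chlorine required for 1.96 ppm HOCl: 1.96 / 0.4942 = 3.966 ppm.
FC to add: 3.966 − 0.7 = 3.266 mg/L as Cl₂.
Cl₂ equivalent: 3.266 mg/L × 507,000 L = 1656 g.
Product at 65.2% available Cl: 1656 / 0.652 = 2539 g.

2.54 kg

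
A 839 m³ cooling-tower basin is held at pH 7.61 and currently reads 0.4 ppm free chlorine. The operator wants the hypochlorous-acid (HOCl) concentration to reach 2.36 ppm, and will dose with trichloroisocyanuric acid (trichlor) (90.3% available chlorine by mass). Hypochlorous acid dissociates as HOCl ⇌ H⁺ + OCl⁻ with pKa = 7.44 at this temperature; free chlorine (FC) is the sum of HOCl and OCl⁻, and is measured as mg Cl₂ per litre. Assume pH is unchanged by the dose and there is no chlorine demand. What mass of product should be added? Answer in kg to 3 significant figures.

5.06 kg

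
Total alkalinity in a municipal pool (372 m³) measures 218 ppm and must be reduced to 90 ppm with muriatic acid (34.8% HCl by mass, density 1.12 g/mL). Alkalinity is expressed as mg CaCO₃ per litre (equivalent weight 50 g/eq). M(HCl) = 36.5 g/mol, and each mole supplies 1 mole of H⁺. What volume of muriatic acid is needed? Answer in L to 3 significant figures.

89.2 L

Volume: 372 m³ = 372,000 L.
Alkalinity to neutralize: (218 − 90) = 128 mg/L as CaCO₃ × 372,000 L = 47,620 g as CaCO₃.
Equivalents of H⁺ required: 47,620 ÷ 50 g/eq = 952.3 eq = 952.3 mol HCl.
Mass of HCl: 952.3 × 36.5 = 34,760 g.
Mass of 34.8% solution: 34,760 / 0.348 = 99,880 g.
Volume: 99,880 g ÷ 1.12 g/mL = 89,180 mL.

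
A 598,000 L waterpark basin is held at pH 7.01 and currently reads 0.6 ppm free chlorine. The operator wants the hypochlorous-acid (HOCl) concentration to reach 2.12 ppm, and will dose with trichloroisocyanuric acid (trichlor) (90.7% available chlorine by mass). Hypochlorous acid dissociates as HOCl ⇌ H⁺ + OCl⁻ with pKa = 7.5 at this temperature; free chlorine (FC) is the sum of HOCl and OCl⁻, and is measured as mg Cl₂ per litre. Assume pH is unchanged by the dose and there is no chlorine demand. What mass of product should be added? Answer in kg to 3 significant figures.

[OCl⁻]/[HOCl] = 10^(pH − pKa) = 10^(7.01 − 7.5) = 0.3236; fraction as HOCl = 1/(1 + 0.3236) = 0.7555.
Free chlorine required for 2.12 ppm HOCl: 2.12 / 0.7555 = 2.806 ppm.
FC to add: 2.806 − 0.6 = 2.206 mg/L as Cl₂.
Cl₂ equivalent: 2.206 mg/L × 598,000 L = 1319 g.
Product at 90.7% available Cl: 1319 / 0.907 = 1454 g.

1.45 kg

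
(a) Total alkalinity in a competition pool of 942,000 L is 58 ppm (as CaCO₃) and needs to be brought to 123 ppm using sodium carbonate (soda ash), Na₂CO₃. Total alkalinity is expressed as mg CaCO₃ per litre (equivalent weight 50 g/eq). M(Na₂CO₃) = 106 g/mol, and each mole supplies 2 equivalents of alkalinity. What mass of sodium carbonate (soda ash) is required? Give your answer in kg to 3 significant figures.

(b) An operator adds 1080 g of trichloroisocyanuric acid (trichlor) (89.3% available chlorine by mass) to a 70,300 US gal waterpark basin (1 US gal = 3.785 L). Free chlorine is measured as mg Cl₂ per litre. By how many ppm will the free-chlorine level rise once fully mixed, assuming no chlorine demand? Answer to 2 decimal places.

(a) Alkalinity to add: (123 − 58) = 65 mg/L as CaCO₃ × 942,000 L = 61,230 g as CaCO₃.
(a) Equivalents: 61,230 g ÷ 50 g/eq = 1225 eq.
(a) Each mole of Na₂CO₃ supplies 2 eq, so 1225 / 2 = 612.3 mol.
(a) Mass: 612.3 mol × 106 g/mol = 64,900 g.

(b) Volume: 70,300 US gal × 3.785 L/gal = 266,086 L.
(b) Available chlorine delivered: 1080 g × 0.893 = 964.4 g as Cl₂.
(b) Concentration rise: 964.4 g / 266,086 L = 3.625 mg/L = 3.62 ppm.

(a) 64.9 kg; (b) 3.62 ppm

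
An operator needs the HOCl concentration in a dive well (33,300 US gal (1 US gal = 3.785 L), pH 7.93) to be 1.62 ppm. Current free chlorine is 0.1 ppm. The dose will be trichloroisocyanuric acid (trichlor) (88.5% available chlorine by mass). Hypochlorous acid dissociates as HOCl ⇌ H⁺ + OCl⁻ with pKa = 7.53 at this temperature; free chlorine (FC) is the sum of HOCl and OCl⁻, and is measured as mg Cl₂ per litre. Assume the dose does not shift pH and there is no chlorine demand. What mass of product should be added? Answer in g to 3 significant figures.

Volume: 33,300 US gal × 3.785 L/gal = 126,040 L.
[OCl⁻]/[HOCl] = 10^(pH − pKa) = 10^(7.93 − 7.53) = 2.512; fraction as HOCl = 1/(1 + 2.512) = 0.2847.
Free chlorine required for 1.62 ppm HOCl: 1.62 / 0.2847 = 5.689 ppm.
FC to add: 5.689 − 0.1 = 5.589 mg/L as Cl₂.
Cl₂ equivalent: 5.589 mg/L × 126,040 L = 704.5 g.
Product at 88.5% available Cl: 704.5 / 0.885 = 796 g.

796 g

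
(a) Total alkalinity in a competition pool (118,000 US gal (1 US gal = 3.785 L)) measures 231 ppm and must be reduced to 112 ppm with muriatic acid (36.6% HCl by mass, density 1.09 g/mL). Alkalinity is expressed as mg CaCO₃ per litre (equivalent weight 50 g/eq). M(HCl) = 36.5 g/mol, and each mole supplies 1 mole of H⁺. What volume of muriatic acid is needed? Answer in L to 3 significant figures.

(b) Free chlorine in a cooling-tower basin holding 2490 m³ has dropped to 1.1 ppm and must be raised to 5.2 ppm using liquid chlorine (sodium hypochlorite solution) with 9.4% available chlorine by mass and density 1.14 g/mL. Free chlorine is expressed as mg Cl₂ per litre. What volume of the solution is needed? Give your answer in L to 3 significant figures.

(a) 97.3 L; (b) 95.3 L

(a) Volume: 118,000 US gal × 3.785 L/gal = 446,630 L.
(a) Alkalinity to neutralize: (231 − 112) = 119 mg/L as CaCO₃ × 446,630 L = 53,150 g as CaCO₃.
(a) Equivalents of H⁺ required: 53,150 ÷ 50 g/eq = 1063 eq = 1063 mol HCl.
(a) Mass of HCl: 1063 × 36.5 = 38,800 g.
(a) Mass of 36.6% solution: 38,800 / 0.366 = 106,000 g.
(a) Volume: 106,000 g ÷ 1.09 g/mL = 97,250 mL.

(b) Volume: 2490 m³ = 2,490,000 L.
(b) Chlorine deficit: 5.2 − 1.1 = 4.1 ppm = 4.1 mg/L as Cl₂.
(b) Cl₂ equivalent needed: 4.1 mg/L × 2,490,000 L = 10,210,000 mg = 10,210 g.
(b) Product at 9.4% available chlorine: 10,210 / 0.094 = 108,600 g.
(b) Volume at density 1.14 g/mL: 108,600 g ÷ 1.14 g/mL = 95,270 mL.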